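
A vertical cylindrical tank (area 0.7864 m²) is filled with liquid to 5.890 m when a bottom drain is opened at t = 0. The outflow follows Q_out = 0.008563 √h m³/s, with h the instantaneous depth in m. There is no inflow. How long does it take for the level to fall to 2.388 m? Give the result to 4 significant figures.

A dh/dt = −Q_out = −0.008563 √h.
∫ h^(−1/2) dh = −(0.008563/A) ∫ dt, giving 2√h = 2√h₀ − (0.008563/A) t.
t = 2A(√h₀ − √h)/0.008563 = 2·0.7864·(√5.890 − √2.388)/0.008563
  = 1.57280 × (2.42693 − 1.54532) / 0.008563 = 161.930 s.

161.9 s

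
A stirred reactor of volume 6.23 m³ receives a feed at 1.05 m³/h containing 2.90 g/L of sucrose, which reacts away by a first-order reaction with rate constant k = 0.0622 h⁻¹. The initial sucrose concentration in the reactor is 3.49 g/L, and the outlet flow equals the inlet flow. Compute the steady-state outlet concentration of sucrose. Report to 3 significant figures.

Species balance: V dC/dt = Q C_in − Q C − k V C.
Steady state (dC/dt = 0): C_ss = Q C_in/(Q + kV) = C_in/(1 + kV/Q).
C_ss = 1.05·2.90/(1.05 + 0.0622·6.23) = 3.0450/1.4375 = 2.1183 g/L.

2.12 g/L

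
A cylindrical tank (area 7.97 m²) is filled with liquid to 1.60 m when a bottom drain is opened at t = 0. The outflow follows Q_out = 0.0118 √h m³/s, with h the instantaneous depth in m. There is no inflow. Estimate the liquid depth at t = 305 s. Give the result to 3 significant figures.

1.08 m

A dh/dt = −Q_out = −0.0118 √h.
∫ h^(−1/2) dh = −(0.0118/A) ∫ dt, giving 2√h = 2√h₀ − (0.0118/A) t.
√h = √1.60 − 0.0118·305/(2·7.97) = 1.2649 − 0.22578 = 1.0391.
h = 1.0391² = 1.0798 m.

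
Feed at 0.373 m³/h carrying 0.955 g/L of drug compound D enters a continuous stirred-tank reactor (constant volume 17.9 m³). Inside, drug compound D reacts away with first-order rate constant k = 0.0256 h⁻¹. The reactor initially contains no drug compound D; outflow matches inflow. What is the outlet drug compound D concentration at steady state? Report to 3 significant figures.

0.429 g/L

V dC/dt = Q(C_in − C) − k V C.
Steady state (dC/dt = 0): C_ss = Q C_in/(Q + kV) = C_in/(1 + kV/Q).
C_ss = 0.373·0.955/(0.373 + 0.0256·17.9) = 0.35622/0.83124 = 0.42853 g/L.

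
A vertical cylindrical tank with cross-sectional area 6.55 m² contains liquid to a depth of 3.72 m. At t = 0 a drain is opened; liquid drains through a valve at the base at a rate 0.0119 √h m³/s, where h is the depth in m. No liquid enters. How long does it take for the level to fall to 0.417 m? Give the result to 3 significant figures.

A dh/dt = −Q_out = −0.0119 √h.
Separate and integrate: 2(√h − √h₀) = −(0.0119/A) t.
t = 2A(√h₀ − √h)/0.0119 = 2·6.55·(√3.72 − √0.417)/0.0119
  = 13.100 × (1.9287 − 0.64576) / 0.0119 = 1412.4 s.

1410 s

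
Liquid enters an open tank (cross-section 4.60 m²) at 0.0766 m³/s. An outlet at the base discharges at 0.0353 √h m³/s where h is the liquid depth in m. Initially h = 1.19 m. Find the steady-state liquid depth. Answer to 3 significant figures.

4.71 m

A dh/dt = Q_in − 0.0353 √h. Steady state requires inflow = outflow:
Q_in = 0.0353 √h_ss ⇒ √h_ss = 0.0766/0.0353 = 2.1700.
h_ss = 2.1700² = 4.7088 m. (Since h₀ = 1.19 m < h_ss, the level will rise toward this value.)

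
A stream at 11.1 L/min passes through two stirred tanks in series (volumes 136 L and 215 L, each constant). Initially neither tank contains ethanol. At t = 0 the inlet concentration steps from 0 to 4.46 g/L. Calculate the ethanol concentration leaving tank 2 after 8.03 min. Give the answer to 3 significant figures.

0.428 g/L

Species balance on tank i: dCᵢ/dt = (Cᵢ₋₁ − Cᵢ)/τᵢ with τᵢ = Vᵢ/Q.
τ₁ = 136/11.1 = 12.252 min; τ₂ = 215/11.1 = 19.369 min.
Tank 1: C₁ = C_in(1 − e^(−t/τ₁)). Tank 2 (τ₁ ≠ τ₂): C₂ = C_in[1 − (τ₁ e^(−t/τ₁) − τ₂ e^(−t/τ₂))/(τ₁ − τ₂)].
At t = 8.03: e^(−t/τ₁) = 0.51924, e^(−t/τ₂) = 0.66062.
C₂ = 4.46·[1 − (12.252·0.51924 − 19.369·0.66062)/(-7.1171)] = 4.46·0.095983 = 0.42808 g/L.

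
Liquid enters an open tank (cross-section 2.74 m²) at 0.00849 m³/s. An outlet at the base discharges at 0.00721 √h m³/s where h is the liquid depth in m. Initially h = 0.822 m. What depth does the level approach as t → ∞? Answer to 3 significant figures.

Level balance: A dh/dt = 0.00849 − 0.00721 √h. Setting dh/dt = 0:
Q_in = 0.00721 √h_ss ⇒ √h_ss = 0.00849/0.00721 = 1.1775.
h_ss = 1.1775² = 1.3866 m. (Since h₀ = 0.822 m < h_ss, the level will rise toward this value.)

1.39 m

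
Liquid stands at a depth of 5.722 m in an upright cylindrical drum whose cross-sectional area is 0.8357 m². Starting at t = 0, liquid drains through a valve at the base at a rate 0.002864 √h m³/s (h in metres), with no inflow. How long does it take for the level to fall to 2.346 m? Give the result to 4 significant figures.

502.1 s

Volume balance on the tank: A dh/dt = −0.002864 √h.
∫ h^(−1/2) dh = −(0.002864/A) ∫ dt, giving 2√h = 2√h₀ − (0.002864/A) t.
t = 2A(√h₀ − √h)/0.002864 = 2·0.8357·(√5.722 − √2.346)/0.002864
  = 1.67140 × (2.39207 − 1.53167) / 0.002864 = 502.123 s.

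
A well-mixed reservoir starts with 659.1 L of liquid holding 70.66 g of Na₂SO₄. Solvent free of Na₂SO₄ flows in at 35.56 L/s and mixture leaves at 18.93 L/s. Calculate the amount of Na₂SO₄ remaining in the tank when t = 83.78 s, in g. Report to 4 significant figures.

Total volume: dV/dt = Q_in − Q_out = 16.6300 L/s, so V(t) = 659.1 + 16.6300 t and V(83.78) = 2052.36 L.
Solute balance: dm/dt = 0 − Q_out C = −Q_out m/V(t).
Separate: dm/m = −Q_out dt/V(t) ⇒ ln(m/m₀) = −(Q_out/(Q_in−Q_out)) ln(V/V₀).
m = m₀ (V₀/V)^(Q_out/(Q_in−Q_out)) = 70.66 × (659.1/2052.36)^(1.13830) = 19.3930 g.

19.39 g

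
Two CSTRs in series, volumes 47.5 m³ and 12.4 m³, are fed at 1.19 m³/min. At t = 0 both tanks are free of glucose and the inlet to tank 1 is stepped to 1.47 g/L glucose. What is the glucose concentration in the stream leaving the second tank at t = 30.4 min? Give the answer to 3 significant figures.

Species balance on tank i: dCᵢ/dt = (Cᵢ₋₁ − Cᵢ)/τᵢ with τᵢ = Vᵢ/Q.
τ₁ = 47.5/1.19 = 39.916 min; τ₂ = 12.4/1.19 = 10.420 min.
Solving the cascade with C₁(0)=C₂(0)=0 gives C₂(t) = C_in[1 − (τ₁ e^(−t/τ₁) − τ₂ e^(−t/τ₂))/(τ₁ − τ₂)].
At t = 30.4: e^(−t/τ₁) = 0.46692, e^(−t/τ₂) = 0.054073.
C₂ = 1.47·[1 − (39.916·0.46692 − 10.420·0.054073)/(29.496)] = 1.47·0.38723 = 0.56923 g/L.

0.569 g/L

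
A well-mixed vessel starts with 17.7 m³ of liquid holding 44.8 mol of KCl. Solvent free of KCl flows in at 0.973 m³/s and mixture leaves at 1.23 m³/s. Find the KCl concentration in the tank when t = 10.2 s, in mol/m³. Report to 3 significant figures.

Total volume: dV/dt = Q_in − Q_out = -0.25700 m³/s, so V(t) = 17.7 − 0.25700 t and V(10.2) = 15.079 m³.
Solute balance: dm/dt = 0 − Q_out C = −Q_out m/V(t).
dm/m = −Q_out dt/(V₀ − 0.25700 t); integrating gives ln(m/m₀) = −(Q_out/(Q_in−Q_out)) ln(V/V₀).
m = m₀ (V₀/V)^(Q_out/(Q_in−Q_out)) = 44.8 × (17.7/15.079)^(-4.7860) = 20.802 mol.
C = m/V = 20.802/15.079 = 1.3796 mol/m³.

1.38 mol/m³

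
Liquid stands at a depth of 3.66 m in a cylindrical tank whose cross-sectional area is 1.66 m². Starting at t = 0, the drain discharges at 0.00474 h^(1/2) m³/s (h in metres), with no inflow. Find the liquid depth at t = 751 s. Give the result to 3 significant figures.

0.707 m

Unsteady balance on liquid volume: A dh/dt = −0.00474 √h.
∫ h^(−1/2) dh = −(0.00474/A) ∫ dt, giving 2√h = 2√h₀ − (0.00474/A) t.
√h = √3.66 − 0.00474·751/(2·1.66) = 1.9131 − 1.0722 = 0.84090.
h = 0.84090² = 0.70712 m.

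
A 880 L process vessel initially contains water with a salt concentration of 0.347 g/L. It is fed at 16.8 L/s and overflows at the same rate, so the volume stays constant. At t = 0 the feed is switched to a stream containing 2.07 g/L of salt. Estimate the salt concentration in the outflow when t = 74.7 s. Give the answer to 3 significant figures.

Transient balance on the dissolved component: V dC/dt = Q(C_in − C).
So dC/dt = (C_in − C)/τ with τ = V/Q = 880/16.8 = 52.381 s.
C approaches C_in exponentially: C(t) = C_in + (C₀ − C_in) e^(−t/τ).
C(74.7) = 2.07 + (0.347 − 2.07)·e^(−74.7/52.381) = 2.07 + (-1.7230)·0.24025 = 1.6561 g/L.

1.66 g/L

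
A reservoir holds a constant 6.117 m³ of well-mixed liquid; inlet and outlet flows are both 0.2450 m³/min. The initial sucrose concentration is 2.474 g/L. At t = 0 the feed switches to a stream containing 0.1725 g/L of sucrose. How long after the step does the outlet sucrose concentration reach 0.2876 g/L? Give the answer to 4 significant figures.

Species balance: V dC/dt = Q(C_in − C) ⇒ τ = V/Q = 24.9673 min.
C(t) = C_in + (C₀ − C_in) e^(−t/τ). Set C = 0.2876 and solve for t:
e^(−t/τ) = (C − C_in)/(C₀ − C_in) = (0.2876 − 0.1725)/(2.474 − 0.1725) = 0.0500109
t = −τ ln(…) = 24.9673 × 2.99552 = 74.7901 min.

74.79 min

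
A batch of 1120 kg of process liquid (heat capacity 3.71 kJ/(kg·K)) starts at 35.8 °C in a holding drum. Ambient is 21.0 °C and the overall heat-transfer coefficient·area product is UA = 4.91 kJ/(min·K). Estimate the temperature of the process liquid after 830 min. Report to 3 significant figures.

26.6 °C

Unsteady energy balance on the tank contents: M c_p dT/dt = −UA(T − T_amb).
dT/dt = (T_ss − T)/τ with T_ss = T_amb = 21.000 °C, τ = M c_p/UA = 1120·3.71/4.91 = 846.27 min.
Solution: T(t) = T_ss + (T₀ − T_ss) e^(−t/τ).
T(830) = 21.000 + (14.800)·0.37502 = 26.550 °C.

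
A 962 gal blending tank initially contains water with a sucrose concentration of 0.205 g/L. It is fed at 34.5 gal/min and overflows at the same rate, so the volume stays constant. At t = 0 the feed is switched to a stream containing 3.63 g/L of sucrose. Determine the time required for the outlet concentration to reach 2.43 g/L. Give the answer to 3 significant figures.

Species balance: V dC/dt = Q(C_in − C) ⇒ τ = V/Q = 27.884 min.
C(t) = C_in + (C₀ − C_in) e^(−t/τ). Set C = 2.43 and solve for t:
e^(−t/τ) = (C − C_in)/(C₀ − C_in) = (2.43 − 3.63)/(0.205 − 3.63) = 0.35036
t = −τ ln(…) = 27.884 × 1.0488 = 29.244 min.

29.2 min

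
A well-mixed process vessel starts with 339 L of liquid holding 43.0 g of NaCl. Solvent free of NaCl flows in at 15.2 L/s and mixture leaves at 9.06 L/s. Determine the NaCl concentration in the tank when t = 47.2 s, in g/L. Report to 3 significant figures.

0.0275 g/L

Total volume: dV/dt = Q_in − Q_out = 6.1400 L/s, so V(t) = 339 + 6.1400 t and V(47.2) = 628.81 L.
Species balance (pure solvent in): dm/dt = −Q_out · m/V(t).
dm/m = −Q_out dt/(V₀ + 6.1400 t); integrating gives ln(m/m₀) = −(Q_out/(Q_in−Q_out)) ln(V/V₀).
m = m₀ (V₀/V)^(Q_out/(Q_in−Q_out)) = 43.0 × (339/628.81)^(1.4756) = 17.280 g.
C = m/V = 17.280/628.81 = 0.027481 g/L.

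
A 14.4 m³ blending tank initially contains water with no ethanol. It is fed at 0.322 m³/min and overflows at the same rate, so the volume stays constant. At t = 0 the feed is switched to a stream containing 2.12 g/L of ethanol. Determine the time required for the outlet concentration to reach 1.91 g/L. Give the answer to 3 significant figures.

103 min

Accumulation = in − out for the solute gives V dC/dt = Q(C_in − C), so τ = V/Q = 44.720 min.
C(t) = C_in + (C₀ − C_in) e^(−t/τ). Set C = 1.91 and solve for t:
e^(−t/τ) = (C − C_in)/(C₀ − C_in) = (1.91 − 2.12)/(0 − 2.12) = 0.099057
t = −τ ln(…) = 44.720 × 2.3121 = 103.40 min.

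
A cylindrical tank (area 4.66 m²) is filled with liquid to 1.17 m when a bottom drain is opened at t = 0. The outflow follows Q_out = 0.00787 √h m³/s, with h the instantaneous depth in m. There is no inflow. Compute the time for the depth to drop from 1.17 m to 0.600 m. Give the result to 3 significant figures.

364 s

A dh/dt = −Q_out = −0.00787 √h.
∫ h^(−1/2) dh = −(0.00787/A) ∫ dt, giving 2√h = 2√h₀ − (0.00787/A) t.
t = 2A(√h₀ − √h)/0.00787 = 2·4.66·(√1.17 − √0.600)/0.00787
  = 9.3200 × (1.0817 − 0.77460) / 0.00787 = 363.64 s.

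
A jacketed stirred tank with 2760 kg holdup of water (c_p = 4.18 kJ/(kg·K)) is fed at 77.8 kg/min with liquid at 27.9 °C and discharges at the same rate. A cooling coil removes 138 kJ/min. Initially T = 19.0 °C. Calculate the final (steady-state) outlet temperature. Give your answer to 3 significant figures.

27.5 °C

Heat balance on the well-mixed liquid: M c_p dT/dt = ṁ c_p (T_in − T) − 138.
At steady state dT/dt = 0 ⇒ T_ss = T_in − Q̇/(ṁ c_p) = 27.9 − 138/(77.8·4.18) = 27.476 °C.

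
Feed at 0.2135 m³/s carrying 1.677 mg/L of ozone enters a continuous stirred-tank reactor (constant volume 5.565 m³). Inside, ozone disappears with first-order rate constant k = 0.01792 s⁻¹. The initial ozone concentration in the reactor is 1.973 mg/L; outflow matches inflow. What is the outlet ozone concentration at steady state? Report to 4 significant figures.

1.143 mg/L

Species balance: V dC/dt = Q C_in − Q C − k V C.
Steady state (dC/dt = 0): C_ss = Q C_in/(Q + kV) = C_in/(1 + kV/Q).
C_ss = 0.2135·1.677/(0.2135 + 0.01792·5.565) = 0.358040/0.313225 = 1.14308 mg/L.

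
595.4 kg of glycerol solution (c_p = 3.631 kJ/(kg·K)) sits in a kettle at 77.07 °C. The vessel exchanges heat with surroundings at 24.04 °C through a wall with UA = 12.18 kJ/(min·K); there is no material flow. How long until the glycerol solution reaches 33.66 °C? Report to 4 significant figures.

Energy balance: M c_p dT/dt = −UA(T − T_amb).
τ = M c_p/UA = 177.496 min; T_ss = T_amb = 24.0400 °C.
T(t) = T_ss + (T₀ − T_ss)e^(−t/τ); set T = 33.66:
t = −τ ln[(T − T_ss)/(T₀ − T_ss)] = −177.496 · ln(0.181407) = 302.988 min.

303.0 min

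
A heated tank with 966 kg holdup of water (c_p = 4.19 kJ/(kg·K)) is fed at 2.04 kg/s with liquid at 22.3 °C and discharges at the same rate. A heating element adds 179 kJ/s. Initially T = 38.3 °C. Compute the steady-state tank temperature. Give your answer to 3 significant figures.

43.2 °C

M c_p dT/dt = ṁ c_p (T_in − T) + Q̇.
At steady state dT/dt = 0 ⇒ T_ss = T_in + Q̇/(ṁ c_p) = 22.3 + 179/(2.04·4.19) = 43.242 °C.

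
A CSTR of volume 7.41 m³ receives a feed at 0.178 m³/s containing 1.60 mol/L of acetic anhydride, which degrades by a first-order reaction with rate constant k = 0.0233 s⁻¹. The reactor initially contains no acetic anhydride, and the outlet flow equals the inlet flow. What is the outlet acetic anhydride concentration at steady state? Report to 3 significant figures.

0.812 mol/L

V dC/dt = Q(C_in − C) − k V C.
At steady state: 0 = Q C_in − (Q + kV) C_ss, so C_ss = Q C_in/(Q + kV).
C_ss = 0.178·1.60/(0.178 + 0.0233·7.41) = 0.28480/0.35065 = 0.81220 mol/L.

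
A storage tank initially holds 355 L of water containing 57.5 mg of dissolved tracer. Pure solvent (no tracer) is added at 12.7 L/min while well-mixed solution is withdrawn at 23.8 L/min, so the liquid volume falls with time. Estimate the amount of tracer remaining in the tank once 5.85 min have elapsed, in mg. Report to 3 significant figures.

37.3 mg

Let m(t) be the amount of tracer. Volume: V(t) = V₀ + (Q_in − Q_out) t = 355 − 11.100 t; V(5.85) = 290.06 L.
Species balance (pure solvent in): dm/dt = −Q_out · m/V(t).
dm/m = −Q_out dt/(V₀ − 11.100 t); integrating gives ln(m/m₀) = −(Q_out/(Q_in−Q_out)) ln(V/V₀).
m = m₀ (V₀/V)^(Q_out/(Q_in−Q_out)) = 57.5 × (355/290.06)^(-2.1441) = 37.287 mg.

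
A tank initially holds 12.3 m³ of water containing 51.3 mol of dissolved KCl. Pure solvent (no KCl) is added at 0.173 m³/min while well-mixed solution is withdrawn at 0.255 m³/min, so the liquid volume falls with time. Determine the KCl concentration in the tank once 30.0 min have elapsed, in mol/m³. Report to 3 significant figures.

2.60 mol/m³

Total volume: dV/dt = Q_in − Q_out = -0.082000 m³/min, so V(t) = 12.3 − 0.082000 t and V(30.0) = 9.8400 m³.
Species balance (pure solvent in): dm/dt = −Q_out · m/V(t).
dm/m = −Q_out dt/(V₀ − 0.082000 t); integrating gives ln(m/m₀) = −(Q_out/(Q_in−Q_out)) ln(V/V₀).
m = m₀ (V₀/V)^(Q_out/(Q_in−Q_out)) = 51.3 × (12.3/9.8400)^(-3.1098) = 25.630 mol.
C = m/V = 25.630/9.8400 = 2.6047 mol/m³.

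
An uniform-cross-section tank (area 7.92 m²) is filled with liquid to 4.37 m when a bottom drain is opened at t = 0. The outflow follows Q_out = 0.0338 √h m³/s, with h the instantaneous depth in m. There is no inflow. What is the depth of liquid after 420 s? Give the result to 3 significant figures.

1.43 m

With no inflow, A dh/dt = −0.0338 √h.
This is separable: 2 d(√h)/dt = −0.0338/A, so √h = √h₀ − (0.0338/(2A)) t.
√h = √4.37 − 0.0338·420/(2·7.92) = 2.0905 − 0.89621 = 1.1942.
h = 1.1942² = 1.4262 m.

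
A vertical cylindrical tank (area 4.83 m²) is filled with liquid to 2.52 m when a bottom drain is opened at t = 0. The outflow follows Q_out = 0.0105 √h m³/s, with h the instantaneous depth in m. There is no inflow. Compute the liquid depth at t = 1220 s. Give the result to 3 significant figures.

0.0683 m

Unsteady balance on liquid volume: A dh/dt = −0.0105 √h.
This is separable: 2 d(√h)/dt = −0.0105/A, so √h = √h₀ − (0.0105/(2A)) t.
√h = √2.52 − 0.0105·1220/(2·4.83) = 1.5875 − 1.3261 = 0.26136.
h = 0.26136² = 0.068311 m.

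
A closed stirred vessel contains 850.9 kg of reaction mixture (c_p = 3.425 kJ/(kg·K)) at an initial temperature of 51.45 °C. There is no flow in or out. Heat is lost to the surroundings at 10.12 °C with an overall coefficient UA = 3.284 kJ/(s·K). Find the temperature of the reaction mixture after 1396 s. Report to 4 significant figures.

First-law balance (no shaft work): M c_p dT/dt = −UA(T − T_amb).
dT/dt = (T_ss − T)/τ with T_ss = T_amb = 10.1200 °C, τ = M c_p/UA = 850.9·3.425/3.284 = 887.434 s.
T approaches T_ss exponentially: T(t) = T_ss + (T₀ − T_ss) e^(−t/τ).
T(1396) = 10.1200 + (41.3300)·0.207406 = 18.6921 °C.

18.69 °C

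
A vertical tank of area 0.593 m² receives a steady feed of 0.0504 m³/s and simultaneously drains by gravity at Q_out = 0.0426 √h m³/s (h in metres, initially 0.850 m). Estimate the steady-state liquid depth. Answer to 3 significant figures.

1.40 m

A dh/dt = Q_in − 0.0426 √h. Steady state requires inflow = outflow:
Q_in = 0.0426 √h_ss ⇒ √h_ss = 0.0504/0.0426 = 1.1831.
h_ss = 1.1831² = 1.3997 m. (Since h₀ = 0.850 m < h_ss, the level will rise toward this value.)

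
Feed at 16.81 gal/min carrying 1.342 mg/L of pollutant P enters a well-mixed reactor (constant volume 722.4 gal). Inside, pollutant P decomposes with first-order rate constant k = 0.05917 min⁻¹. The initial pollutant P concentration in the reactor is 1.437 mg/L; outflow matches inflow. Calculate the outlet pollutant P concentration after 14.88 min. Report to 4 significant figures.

0.6891 mg/L

Species balance: V dC/dt = Q C_in − Q C − k V C.
This is linear with rate a = Q/V + k = 0.0824397 min⁻¹.
C_ss = Q C_in/(Q + kV) = 0.378797 mg/L; C(t) = C_ss + (C₀ − C_ss) e^(−a t).
C(14.88) = 0.378797 + (1.05820)·e^(−0.0824397·14.88) = 0.378797 + (1.05820)·0.293258 = 0.689123 mg/L.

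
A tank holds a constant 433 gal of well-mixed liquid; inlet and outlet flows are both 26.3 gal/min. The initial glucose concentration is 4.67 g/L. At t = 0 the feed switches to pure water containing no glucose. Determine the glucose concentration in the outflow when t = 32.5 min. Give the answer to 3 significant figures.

0.649 g/L

Unsteady species balance (constant V, well mixed): V dC/dt = Q(C_in − C).
Rewrite as dC/dt + C/τ = C_in/τ, τ = V/Q = 16.464 min.
Solution: C(t) = C_in + (C₀ − C_in) e^(−t/τ).
C(32.5) = 0 + (4.67 − 0)·e^(−32.5/16.464) = 0 + (4.6700)·0.13890 = 0.64865 g/L.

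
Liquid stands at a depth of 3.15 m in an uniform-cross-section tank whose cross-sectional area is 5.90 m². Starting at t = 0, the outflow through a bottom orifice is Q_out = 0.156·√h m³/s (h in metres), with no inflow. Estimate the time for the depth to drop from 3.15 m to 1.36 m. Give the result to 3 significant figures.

With no inflow, A dh/dt = −0.156 √h.
∫ h^(−1/2) dh = −(0.156/A) ∫ dt, giving 2√h = 2√h₀ − (0.156/A) t.
t = 2A(√h₀ − √h)/0.156 = 2·5.90·(√3.15 − √1.36)/0.156
  = 11.800 × (1.7748 − 1.1662) / 0.156 = 46.038 s.

46.0 s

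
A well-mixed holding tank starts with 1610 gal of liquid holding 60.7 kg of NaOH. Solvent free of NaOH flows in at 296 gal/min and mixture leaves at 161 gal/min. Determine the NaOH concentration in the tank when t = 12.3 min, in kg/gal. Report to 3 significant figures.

0.00797 kg/gal

Let m(t) be the amount of NaOH. Volume: V(t) = V₀ + (Q_in − Q_out) t = 1610 + 135.00 t; V(12.3) = 3270.5 gal.
No NaOH enters, so dm/dt = −Q_out · (m/V).
dm/m = −Q_out dt/(V₀ + 135.00 t); integrating gives ln(m/m₀) = −(Q_out/(Q_in−Q_out)) ln(V/V₀).
m = m₀ (V₀/V)^(Q_out/(Q_in−Q_out)) = 60.7 × (1610/3270.5)^(1.1926) = 26.069 kg.
C = m/V = 26.069/3270.5 = 0.0079709 kg/gal.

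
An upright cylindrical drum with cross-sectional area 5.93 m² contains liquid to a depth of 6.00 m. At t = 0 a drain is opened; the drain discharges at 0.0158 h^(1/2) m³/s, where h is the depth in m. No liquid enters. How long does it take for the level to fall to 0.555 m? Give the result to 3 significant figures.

With no inflow, A dh/dt = −0.0158 √h.
∫ h^(−1/2) dh = −(0.0158/A) ∫ dt, giving 2√h = 2√h₀ − (0.0158/A) t.
t = 2A(√h₀ − √h)/0.0158 = 2·5.93·(√6.00 − √0.555)/0.0158
  = 11.860 × (2.4495 − 0.74498) / 0.0158 = 1279.5 s.

1280 s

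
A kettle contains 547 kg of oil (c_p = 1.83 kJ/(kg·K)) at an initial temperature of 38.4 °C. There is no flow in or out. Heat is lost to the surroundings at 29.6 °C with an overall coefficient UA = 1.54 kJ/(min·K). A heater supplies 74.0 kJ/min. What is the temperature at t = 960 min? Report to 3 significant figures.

M c_p dT/dt = −UA(T − T_amb) + Q̇.
dT/dt = (T_ss − T)/τ with T_ss = T_amb + Q̇/UA = 29.6 + 74.0/1.54 = 77.652 °C, τ = M c_p/UA = 547·1.83/1.54 = 650.01 min.
T approaches T_ss exponentially: T(t) = T_ss + (T₀ − T_ss) e^(−t/τ).
T(960) = 77.652 + (-39.252)·0.22834 = 68.689 °C.

68.7 °C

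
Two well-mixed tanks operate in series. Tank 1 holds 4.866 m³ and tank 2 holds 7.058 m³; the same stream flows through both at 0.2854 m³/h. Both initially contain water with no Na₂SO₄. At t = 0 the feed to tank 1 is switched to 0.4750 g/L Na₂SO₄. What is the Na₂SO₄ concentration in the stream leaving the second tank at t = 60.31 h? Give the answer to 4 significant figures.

0.3722 g/L

Time constants: τᵢ = Vᵢ/Q for each well-mixed tank.
τ₁ = 4.866/0.2854 = 17.0498 h; τ₂ = 7.058/0.2854 = 24.7302 h.
Solving the cascade with C₁(0)=C₂(0)=0 gives C₂(t) = C_in[1 − (τ₁ e^(−t/τ₁) − τ₂ e^(−t/τ₂))/(τ₁ − τ₂)].
At t = 60.31: e^(−t/τ₁) = 0.0290919, e^(−t/τ₂) = 0.0872726.
C₂ = 0.4750·[1 − (17.0498·0.0290919 − 24.7302·0.0872726)/(-7.68045)] = 0.4750·0.783573 = 0.372197 g/L.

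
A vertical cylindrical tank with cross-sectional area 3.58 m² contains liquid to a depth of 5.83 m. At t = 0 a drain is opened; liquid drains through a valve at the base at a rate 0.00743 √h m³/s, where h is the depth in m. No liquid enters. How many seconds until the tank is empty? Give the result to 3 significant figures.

2330 s

Unsteady balance on liquid volume: A dh/dt = −0.00743 √h.
This is separable: 2 d(√h)/dt = −0.00743/A, so √h = √h₀ − (0.00743/(2A)) t.
Set h = 0: 2√h₀ = (0.00743/A) t_empty ⇒ t_empty = 2A√h₀/0.00743.
t_empty = 2·3.58·√5.83/0.00743 = 7.1600·2.4145/0.00743 = 2326.8 s.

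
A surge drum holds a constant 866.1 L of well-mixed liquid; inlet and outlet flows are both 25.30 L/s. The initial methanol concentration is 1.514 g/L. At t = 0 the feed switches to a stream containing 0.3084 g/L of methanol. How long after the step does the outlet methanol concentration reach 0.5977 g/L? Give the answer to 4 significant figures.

48.86 s

Species balance: V dC/dt = Q(C_in − C) ⇒ τ = V/Q = 34.2332 s.
C(t) = C_in + (C₀ − C_in) e^(−t/τ). Set C = 0.5977 and solve for t:
e^(−t/τ) = (C − C_in)/(C₀ − C_in) = (0.5977 − 0.3084)/(1.514 − 0.3084) = 0.239964
t = −τ ln(…) = 34.2332 × 1.42727 = 48.8600 s.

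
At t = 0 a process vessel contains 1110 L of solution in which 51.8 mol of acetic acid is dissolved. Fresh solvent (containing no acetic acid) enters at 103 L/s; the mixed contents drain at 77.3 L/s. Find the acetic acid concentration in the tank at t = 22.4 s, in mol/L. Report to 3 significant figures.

0.00875 mol/L

Total volume: dV/dt = Q_in − Q_out = 25.700 L/s, so V(t) = 1110 + 25.700 t and V(22.4) = 1685.7 L.
Solute balance: dm/dt = 0 − Q_out C = −Q_out m/V(t).
Separate: dm/m = −Q_out dt/V(t) ⇒ ln(m/m₀) = −(Q_out/(Q_in−Q_out)) ln(V/V₀).
m = m₀ (V₀/V)^(Q_out/(Q_in−Q_out)) = 51.8 × (1110/1685.7)^(3.0078) = 14.742 mol.
C = m/V = 14.742/1685.7 = 0.0087455 mol/L.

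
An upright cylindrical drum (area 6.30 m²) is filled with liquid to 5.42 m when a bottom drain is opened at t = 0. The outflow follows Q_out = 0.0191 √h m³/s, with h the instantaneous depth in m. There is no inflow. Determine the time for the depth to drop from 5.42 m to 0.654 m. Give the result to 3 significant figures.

A dh/dt = −Q_out = −0.0191 √h.
This is separable: 2 d(√h)/dt = −0.0191/A, so √h = √h₀ − (0.0191/(2A)) t.
t = 2A(√h₀ − √h)/0.0191 = 2·6.30·(√5.42 − √0.654)/0.0191
  = 12.600 × (2.3281 − 0.80870) / 0.0191 = 1002.3 s.

1000 s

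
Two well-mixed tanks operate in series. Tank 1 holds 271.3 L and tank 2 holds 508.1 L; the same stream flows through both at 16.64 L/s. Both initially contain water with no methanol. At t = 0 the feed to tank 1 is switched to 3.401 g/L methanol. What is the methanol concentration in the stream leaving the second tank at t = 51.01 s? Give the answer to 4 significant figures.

Each tank obeys Vᵢ dCᵢ/dt = Q(Cᵢ₋₁ − Cᵢ), so τᵢ = Vᵢ/Q.
τ₁ = 271.3/16.64 = 16.3041 s; τ₂ = 508.1/16.64 = 30.5349 s.
Tank 1: C₁ = C_in(1 − e^(−t/τ₁)). Tank 2 (τ₁ ≠ τ₂): C₂ = C_in[1 − (τ₁ e^(−t/τ₁) − τ₂ e^(−t/τ₂))/(τ₁ − τ₂)].
At t = 51.01: e^(−t/τ₁) = 0.0437763, e^(−t/τ₂) = 0.188144.
C₂ = 3.401·[1 − (16.3041·0.0437763 − 30.5349·0.188144)/(-14.2308)] = 3.401·0.646456 = 2.19860 g/L.

2.199 g/L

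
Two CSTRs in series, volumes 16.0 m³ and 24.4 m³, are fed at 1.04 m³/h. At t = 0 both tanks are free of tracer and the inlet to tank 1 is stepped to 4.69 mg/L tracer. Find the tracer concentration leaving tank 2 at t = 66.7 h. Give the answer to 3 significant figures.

Time constants: τᵢ = Vᵢ/Q for each well-mixed tank.
τ₁ = 16.0/1.04 = 15.385 h; τ₂ = 24.4/1.04 = 23.462 h.
Tank 1: C₁ = C_in(1 − e^(−t/τ₁)). Tank 2 (τ₁ ≠ τ₂): C₂ = C_in[1 − (τ₁ e^(−t/τ₁) − τ₂ e^(−t/τ₂))/(τ₁ − τ₂)].
At t = 66.7: e^(−t/τ₁) = 0.013095, e^(−t/τ₂) = 0.058254.
C₂ = 4.69·[1 − (15.385·0.013095 − 23.462·0.058254)/(-8.0769)] = 4.69·0.85573 = 4.0134 mg/L.

4.01 mg/L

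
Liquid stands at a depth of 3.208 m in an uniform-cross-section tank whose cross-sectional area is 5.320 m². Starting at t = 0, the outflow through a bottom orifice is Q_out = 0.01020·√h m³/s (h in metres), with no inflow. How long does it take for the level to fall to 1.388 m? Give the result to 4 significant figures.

639.4 s

Volume balance on the tank: A dh/dt = −0.01020 √h.
Separate and integrate: 2(√h − √h₀) = −(0.01020/A) t.
t = 2A(√h₀ − √h)/0.01020 = 2·5.320·(√3.208 − √1.388)/0.01020
  = 10.6400 × (1.79109 − 1.17813) / 0.01020 = 639.396 s.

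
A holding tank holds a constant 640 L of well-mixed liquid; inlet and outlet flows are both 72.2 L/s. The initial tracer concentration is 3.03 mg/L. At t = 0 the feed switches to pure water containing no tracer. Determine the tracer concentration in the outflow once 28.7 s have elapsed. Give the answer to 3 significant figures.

0.119 mg/L

Mass balance on the solute (V constant): V dC/dt = Q(C_in − C).
Rewrite as dC/dt + C/τ = C_in/τ, τ = V/Q = 8.8643 s.
Solution: C(t) = C_in + (C₀ − C_in) e^(−t/τ).
C(28.7) = 0 + (3.03 − 0)·e^(−28.7/8.8643) = 0 + (3.0300)·0.039253 = 0.11894 mg/L.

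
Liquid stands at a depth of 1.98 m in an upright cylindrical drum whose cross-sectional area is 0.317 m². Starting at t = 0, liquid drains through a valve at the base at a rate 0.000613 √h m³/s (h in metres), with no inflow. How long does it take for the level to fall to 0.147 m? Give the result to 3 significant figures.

With no inflow, A dh/dt = −0.000613 √h.
This is separable: 2 d(√h)/dt = −0.000613/A, so √h = √h₀ − (0.000613/(2A)) t.
t = 2A(√h₀ − √h)/0.000613 = 2·0.317·(√1.98 − √0.147)/0.000613
  = 0.63400 × (1.4071 − 0.38341) / 0.000613 = 1058.8 s.

1060 s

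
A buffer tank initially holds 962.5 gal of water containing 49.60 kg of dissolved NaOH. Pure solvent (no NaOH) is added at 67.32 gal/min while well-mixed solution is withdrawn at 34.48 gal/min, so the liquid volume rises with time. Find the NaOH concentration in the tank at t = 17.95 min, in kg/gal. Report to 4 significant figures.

0.01935 kg/gal

Let m(t) be the amount of NaOH. Volume: V(t) = V₀ + (Q_in − Q_out) t = 962.5 + 32.8400 t; V(17.95) = 1551.98 gal.
Solute balance: dm/dt = 0 − Q_out C = −Q_out m/V(t).
dm/m = −Q_out dt/(V₀ + 32.8400 t); integrating gives ln(m/m₀) = −(Q_out/(Q_in−Q_out)) ln(V/V₀).
m = m₀ (V₀/V)^(Q_out/(Q_in−Q_out)) = 49.60 × (962.5/1551.98)^(1.04994) = 30.0355 kg.
C = m/V = 30.0355/1551.98 = 0.0193531 kg/gal.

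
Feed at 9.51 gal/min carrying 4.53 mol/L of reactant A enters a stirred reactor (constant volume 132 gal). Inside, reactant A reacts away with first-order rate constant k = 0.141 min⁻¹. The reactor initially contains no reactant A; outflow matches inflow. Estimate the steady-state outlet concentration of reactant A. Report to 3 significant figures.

Species balance: V dC/dt = Q C_in − Q C − k V C.
Steady state (dC/dt = 0): C_ss = Q C_in/(Q + kV) = C_in/(1 + kV/Q).
C_ss = 9.51·4.53/(9.51 + 0.141·132) = 43.080/28.122 = 1.5319 mol/L.

1.53 mol/L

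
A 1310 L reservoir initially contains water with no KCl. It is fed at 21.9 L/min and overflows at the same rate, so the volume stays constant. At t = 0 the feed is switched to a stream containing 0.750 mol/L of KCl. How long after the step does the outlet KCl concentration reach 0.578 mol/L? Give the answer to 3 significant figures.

88.1 min

Unsteady species balance (constant V, well mixed): V dC/dt = Q(C_in − C), so τ = V/Q = 59.817 min.
C(t) = C_in + (C₀ − C_in) e^(−t/τ). Set C = 0.578 and solve for t:
e^(−t/τ) = (C − C_in)/(C₀ − C_in) = (0.578 − 0.750)/(0 − 0.750) = 0.22933
t = −τ ln(…) = 59.817 × 1.4726 = 88.086 min.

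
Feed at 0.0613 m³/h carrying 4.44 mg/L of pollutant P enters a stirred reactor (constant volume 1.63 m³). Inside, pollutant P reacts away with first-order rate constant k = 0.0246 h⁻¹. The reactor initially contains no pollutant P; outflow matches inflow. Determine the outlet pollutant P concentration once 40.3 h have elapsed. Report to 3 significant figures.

V dC/dt = Q(C_in − C) − k V C.
This is linear with rate a = Q/V + k = 0.062207 h⁻¹.
C_ss = Q C_in/(Q + kV) = 2.6842 mg/L; C(t) = C_ss + (C₀ − C_ss) e^(−a t).
C(40.3) = 2.6842 + (-2.6842)·e^(−0.062207·40.3) = 2.6842 + (-2.6842)·0.081516 = 2.4654 mg/L.

2.47 mg/L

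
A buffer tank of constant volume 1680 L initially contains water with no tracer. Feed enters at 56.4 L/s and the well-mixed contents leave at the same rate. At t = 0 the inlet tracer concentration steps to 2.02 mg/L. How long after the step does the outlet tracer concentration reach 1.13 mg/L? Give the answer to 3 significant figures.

Species balance: V dC/dt = Q(C_in − C) ⇒ τ = V/Q = 29.787 s.
C(t) = C_in + (C₀ − C_in) e^(−t/τ). Set C = 1.13 and solve for t:
e^(−t/τ) = (C − C_in)/(C₀ − C_in) = (1.13 − 2.02)/(0 − 2.02) = 0.44059
t = −τ ln(…) = 29.787 × 0.81963 = 24.415 s.

24.4 s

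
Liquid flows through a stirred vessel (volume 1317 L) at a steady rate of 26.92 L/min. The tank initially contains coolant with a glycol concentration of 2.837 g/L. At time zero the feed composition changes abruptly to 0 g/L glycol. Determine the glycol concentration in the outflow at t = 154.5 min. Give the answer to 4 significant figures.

Species balance on the tank: V dC/dt = Q(C_in − C).
Time constant τ = V/Q = 1317/26.92 = 48.9227 min.
Solution: C(t) = C_in + (C₀ − C_in) e^(−t/τ).
C(154.5) = 0 + (2.837 − 0)·e^(−154.5/48.9227) = 0 + (2.83700)·0.0425089 = 0.120598 g/L.

0.1206 g/L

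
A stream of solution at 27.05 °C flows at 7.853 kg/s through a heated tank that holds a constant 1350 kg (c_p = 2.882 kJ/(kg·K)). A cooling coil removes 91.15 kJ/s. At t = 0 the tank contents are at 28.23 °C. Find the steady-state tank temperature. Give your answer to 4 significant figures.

M c_p dT/dt = ṁ c_p (T_in − T) − Q̇.
At steady state dT/dt = 0 ⇒ T_ss = T_in − Q̇/(ṁ c_p) = 27.05 − 91.15/(7.853·2.882) = 23.0226 °C.

23.02 °C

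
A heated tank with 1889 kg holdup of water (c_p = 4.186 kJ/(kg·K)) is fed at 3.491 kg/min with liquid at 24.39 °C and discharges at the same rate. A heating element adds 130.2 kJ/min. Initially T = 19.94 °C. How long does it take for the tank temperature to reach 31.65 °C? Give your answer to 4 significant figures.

1132 min

Energy balance: M c_p dT/dt = ṁ c_p (T_in − T) + 130.2.
τ = M/ṁ = 541.106 min; T_ss = T_in + Q̇/(ṁ c_p) = 33.2997 °C.
T(t) = T_ss + (T₀ − T_ss) e^(−t/τ). Set T = 31.65:
e^(−t/τ) = (31.65 − 33.2997)/(19.94 − 33.2997) = 0.123482
t = −541.106 · ln(0.123482) = 1131.81 min.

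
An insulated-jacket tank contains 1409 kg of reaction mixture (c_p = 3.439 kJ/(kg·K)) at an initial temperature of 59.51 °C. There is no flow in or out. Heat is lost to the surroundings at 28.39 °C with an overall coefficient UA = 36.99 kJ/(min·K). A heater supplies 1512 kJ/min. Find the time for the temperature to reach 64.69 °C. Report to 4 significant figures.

99.17 min

M c_p dT/dt = −UA(T − T_amb) + Q̇.
τ = M c_p/UA = 130.996 min; T_ss = T_amb + Q̇/UA = 28.39 + 1512/36.99 = 69.2659 °C.
T(t) = T_ss + (T₀ − T_ss)e^(−t/τ); set T = 64.69:
t = −τ ln[(T − T_ss)/(T₀ − T_ss)] = −130.996 · ln(0.469040) = 99.1730 min.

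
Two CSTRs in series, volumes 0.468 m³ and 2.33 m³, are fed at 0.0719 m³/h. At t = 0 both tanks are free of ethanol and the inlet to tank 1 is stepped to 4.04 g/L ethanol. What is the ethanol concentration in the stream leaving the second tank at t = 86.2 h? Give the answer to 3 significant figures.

Each tank obeys Vᵢ dCᵢ/dt = Q(Cᵢ₋₁ − Cᵢ), so τᵢ = Vᵢ/Q.
τ₁ = 0.468/0.0719 = 6.5090 h; τ₂ = 2.33/0.0719 = 32.406 h.
Solving the cascade with C₁(0)=C₂(0)=0 gives C₂(t) = C_in[1 − (τ₁ e^(−t/τ₁) − τ₂ e^(−t/τ₂))/(τ₁ − τ₂)].
At t = 86.2: e^(−t/τ₁) = 1.7725e-06, e^(−t/τ₂) = 0.069949.
C₂ = 4.04·[1 − (6.5090·1.7725e-06 − 32.406·0.069949)/(-25.897)] = 4.04·0.91247 = 3.6864 g/L.

3.69 g/L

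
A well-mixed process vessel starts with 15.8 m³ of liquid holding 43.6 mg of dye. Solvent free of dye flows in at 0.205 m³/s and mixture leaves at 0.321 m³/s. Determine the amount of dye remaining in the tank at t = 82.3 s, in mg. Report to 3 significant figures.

Total volume: dV/dt = Q_in − Q_out = -0.11600 m³/s, so V(t) = 15.8 − 0.11600 t and V(82.3) = 6.2532 m³.
No dye enters, so dm/dt = −Q_out · (m/V).
dm/m = −Q_out dt/(V₀ − 0.11600 t); integrating gives ln(m/m₀) = −(Q_out/(Q_in−Q_out)) ln(V/V₀).
m = m₀ (V₀/V)^(Q_out/(Q_in−Q_out)) = 43.6 × (15.8/6.2532)^(-2.7672) = 3.3537 mg.

3.35 mg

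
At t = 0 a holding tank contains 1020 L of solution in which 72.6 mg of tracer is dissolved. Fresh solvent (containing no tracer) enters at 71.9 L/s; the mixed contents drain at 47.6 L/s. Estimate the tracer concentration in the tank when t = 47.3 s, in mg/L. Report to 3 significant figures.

Total volume: dV/dt = Q_in − Q_out = 24.300 L/s, so V(t) = 1020 + 24.300 t and V(47.3) = 2169.4 L.
No tracer enters, so dm/dt = −Q_out · (m/V).
dm/m = −Q_out dt/(V₀ + 24.300 t); integrating gives ln(m/m₀) = −(Q_out/(Q_in−Q_out)) ln(V/V₀).
m = m₀ (V₀/V)^(Q_out/(Q_in−Q_out)) = 72.6 × (1020/2169.4)^(1.9588) = 16.556 mg.
C = m/V = 16.556/2169.4 = 0.0076315 mg/L.

0.00763 mg/L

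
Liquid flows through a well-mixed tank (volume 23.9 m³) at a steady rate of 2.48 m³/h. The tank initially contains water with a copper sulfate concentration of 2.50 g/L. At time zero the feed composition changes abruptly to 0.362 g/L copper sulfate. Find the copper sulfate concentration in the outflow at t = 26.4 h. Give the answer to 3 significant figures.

0.500 g/L

Mass balance on the solute (V constant): V dC/dt = Q(C_in − C).
Time constant τ = V/Q = 23.9/2.48 = 9.6371 h.
Solution: C(t) = C_in + (C₀ − C_in) e^(−t/τ).
C(26.4) = 0.362 + (2.50 − 0.362)·e^(−26.4/9.6371) = 0.362 + (2.1380)·0.064608 = 0.50013 g/L.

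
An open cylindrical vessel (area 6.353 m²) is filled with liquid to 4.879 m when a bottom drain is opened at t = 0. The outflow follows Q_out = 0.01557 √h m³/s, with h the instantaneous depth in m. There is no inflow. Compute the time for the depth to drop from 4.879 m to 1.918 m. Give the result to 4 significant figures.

Accumulation of liquid (constant cross-section A): A dh/dt = −0.01557 √h.
This is separable: 2 d(√h)/dt = −0.01557/A, so √h = √h₀ − (0.01557/(2A)) t.
t = 2A(√h₀ − √h)/0.01557 = 2·6.353·(√4.879 − √1.918)/0.01557
  = 12.7060 × (2.20885 − 1.38492) / 0.01557 = 672.371 s.

672.4 s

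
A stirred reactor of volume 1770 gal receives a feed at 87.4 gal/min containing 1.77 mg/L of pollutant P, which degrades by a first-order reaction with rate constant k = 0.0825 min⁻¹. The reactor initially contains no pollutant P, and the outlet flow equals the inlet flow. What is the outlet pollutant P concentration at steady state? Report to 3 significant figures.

0.663 mg/L

Accumulation = in − out − consumed: V dC/dt = Q C_in − Q C − k V C.
Steady state (dC/dt = 0): C_ss = Q C_in/(Q + kV) = C_in/(1 + kV/Q).
C_ss = 87.4·1.77/(87.4 + 0.0825·1770) = 154.70/233.43 = 0.66273 mg/L.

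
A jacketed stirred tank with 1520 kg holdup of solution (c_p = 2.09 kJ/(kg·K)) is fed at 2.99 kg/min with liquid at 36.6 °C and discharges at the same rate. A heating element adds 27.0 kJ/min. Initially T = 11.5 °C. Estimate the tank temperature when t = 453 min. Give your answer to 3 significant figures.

M c_p dT/dt = ṁ c_p (T_in − T) + Q̇.
τ = M/ṁ = 508.36 min; T_ss = T_in + Q̇/(ṁ c_p) = 36.6 + 27.0/(2.99·2.09) = 40.921 °C.
Integrating: T(t) = T_ss + (T₀ − T_ss) e^(−t/τ).
T(453) = 40.921 + (-29.421)·e^(−453/508.36) = 40.921 + (-29.421)·0.41020 = 28.852 °C.

28.9 °C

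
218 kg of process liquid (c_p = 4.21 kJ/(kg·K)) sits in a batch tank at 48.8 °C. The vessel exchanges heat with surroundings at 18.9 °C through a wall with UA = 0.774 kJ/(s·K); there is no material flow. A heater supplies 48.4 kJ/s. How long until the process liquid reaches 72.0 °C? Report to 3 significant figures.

Energy balance: M c_p dT/dt = −UA(T − T_amb) + Q̇.
τ = M c_p/UA = 1185.8 s; T_ss = T_amb + Q̇/UA = 18.9 + 48.4/0.774 = 81.432 °C.
T(t) = T_ss + (T₀ − T_ss)e^(−t/τ); set T = 72.0:
t = −τ ln[(T − T_ss)/(T₀ − T_ss)] = −1185.8 · ln(0.28905) = 1471.7 s.

1470 s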